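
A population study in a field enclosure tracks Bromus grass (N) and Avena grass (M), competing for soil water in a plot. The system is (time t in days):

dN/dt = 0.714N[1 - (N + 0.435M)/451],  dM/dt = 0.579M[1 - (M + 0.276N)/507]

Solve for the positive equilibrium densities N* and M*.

Setting both brackets to zero gives the nullclines N + 0.435M = 451 and 0.276N + M = 507.
Substituting M = 507 - 0.276N into the first: N(1 - 0.435·0.276) = 451 - 0.435·507.
So N* = 230/0.88 = 262, and then M* = 507 - 0.276·262 = 435.

N* ≈ 262, M* ≈ 435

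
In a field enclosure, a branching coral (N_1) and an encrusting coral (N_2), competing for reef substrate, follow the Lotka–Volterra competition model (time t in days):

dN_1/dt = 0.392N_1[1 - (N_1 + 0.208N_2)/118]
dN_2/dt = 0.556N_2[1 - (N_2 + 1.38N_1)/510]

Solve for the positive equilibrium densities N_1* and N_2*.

Setting both brackets to zero gives the nullclines N_1 + 0.208N_2 = 118 and 1.38N_1 + N_2 = 510.
Substituting N_2 = 510 - 1.38N_1 into the first: N_1(1 - 0.208·1.38) = 118 - 0.208·510.
So N_1* = 11.9/0.713 = 16.7, and then N_2* = 510 - 1.38·16.7 = 487.

N_1* ≈ 16.7, N_2* ≈ 487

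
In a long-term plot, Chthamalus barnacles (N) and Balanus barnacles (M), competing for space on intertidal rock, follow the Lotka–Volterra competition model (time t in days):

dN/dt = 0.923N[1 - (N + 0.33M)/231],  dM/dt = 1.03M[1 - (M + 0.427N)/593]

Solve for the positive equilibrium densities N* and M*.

Setting both brackets to zero gives the nullclines N + 0.33M = 231 and 0.427N + M = 593.
Substituting M = 593 - 0.427N into the first: N(1 - 0.33·0.427) = 231 - 0.33·593.
So N* = 35.3/0.859 = 41.1, and then M* = 593 - 0.427·41.1 = 575.

N* ≈ 41.1, M* ≈ 575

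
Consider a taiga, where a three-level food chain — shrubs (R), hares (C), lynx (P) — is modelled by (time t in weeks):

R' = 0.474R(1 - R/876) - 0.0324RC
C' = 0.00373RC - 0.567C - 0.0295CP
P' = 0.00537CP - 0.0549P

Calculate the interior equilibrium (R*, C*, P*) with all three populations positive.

From dP/dt = 0: 0.00537C* = 0.0549, so C* = 10.2.
From dR/dt = 0: 0.474(1 - R*/876) = 0.0324·10.2, giving R* = 876·(1 - 0.699) = 264.
From dC/dt = 0: 0.00373·264 - 0.567 = 0.0295P*, so P* = 0.417/0.0295 = 14.1.

R* ≈ 264, C* ≈ 10.2, P* ≈ 14.1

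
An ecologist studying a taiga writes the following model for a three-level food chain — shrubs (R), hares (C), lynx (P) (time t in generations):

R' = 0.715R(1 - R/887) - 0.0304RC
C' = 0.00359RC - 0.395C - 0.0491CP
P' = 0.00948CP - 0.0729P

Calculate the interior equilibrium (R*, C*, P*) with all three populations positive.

From dP/dt = 0: 0.00948C* = 0.0729, so C* = 7.69.
From dR/dt = 0: 0.715(1 - R*/887) = 0.0304·7.69, giving R* = 887·(1 - 0.327) = 597.
From dC/dt = 0: 0.00359·597 - 0.395 = 0.0491P*, so P* = 1.75/0.0491 = 35.6.

R* ≈ 597, C* ≈ 7.69, P* ≈ 35.6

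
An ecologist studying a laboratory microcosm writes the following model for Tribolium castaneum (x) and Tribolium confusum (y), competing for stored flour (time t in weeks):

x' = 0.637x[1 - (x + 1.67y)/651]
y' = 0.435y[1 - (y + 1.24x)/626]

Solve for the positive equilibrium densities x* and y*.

Setting both brackets to zero gives the nullclines x + 1.67y = 651 and 1.24x + y = 626.
Substituting y = 626 - 1.24x into the first: x(1 - 1.67·1.24) = 651 - 1.67·626.
So x* = -394/-1.07 = 368, and then y* = 626 - 1.24·368 = 169.

x* ≈ 368, y* ≈ 169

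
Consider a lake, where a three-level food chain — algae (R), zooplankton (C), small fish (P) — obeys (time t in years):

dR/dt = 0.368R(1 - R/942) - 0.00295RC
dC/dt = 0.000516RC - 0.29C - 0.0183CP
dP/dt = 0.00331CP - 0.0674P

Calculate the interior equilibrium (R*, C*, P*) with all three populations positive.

From dP/dt = 0: 0.00331C* = 0.0674, so C* = 20.4.
From dR/dt = 0: 0.368(1 - R*/942) = 0.00295·20.4, giving R* = 942·(1 - 0.163) = 788.
From dC/dt = 0: 0.000516·788 - 0.29 = 0.0183P*, so P* = 0.117/0.0183 = 6.38.

R* ≈ 788, C* ≈ 20.4, P* ≈ 6.38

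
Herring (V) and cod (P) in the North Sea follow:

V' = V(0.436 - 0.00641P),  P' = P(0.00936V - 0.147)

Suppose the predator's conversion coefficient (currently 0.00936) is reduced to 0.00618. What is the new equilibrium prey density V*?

V* ≈ 23.8

At the interior fixed point, setting dP/dt = 0 with P > 0 fixes V* = (predator death rate)/(VP coefficient) — independent of the other coefficients.
With the change, V* = 0.147/0.00618 = 23.8; it rises from 15.7.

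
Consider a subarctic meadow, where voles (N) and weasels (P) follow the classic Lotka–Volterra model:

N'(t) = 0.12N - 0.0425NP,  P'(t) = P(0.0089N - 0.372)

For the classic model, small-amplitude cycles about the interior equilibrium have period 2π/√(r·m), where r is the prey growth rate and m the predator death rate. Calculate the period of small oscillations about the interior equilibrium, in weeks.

T ≈ 29.7 weeks

Here r = 0.12 and m = 0.372, so r·m = 0.0446.
ω = √0.0446 = 0.211 per week, hence T = 2π/ω ≈ 29.7 weeks.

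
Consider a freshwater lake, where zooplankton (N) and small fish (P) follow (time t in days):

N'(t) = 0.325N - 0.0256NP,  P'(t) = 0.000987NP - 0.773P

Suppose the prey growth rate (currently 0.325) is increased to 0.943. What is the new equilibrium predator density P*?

P* ≈ 36.8

At the interior fixed point, setting dN/dt = 0 with N > 0 fixes P* = (prey growth rate)/(NP coefficient) — independent of the other coefficients.
With the change, P* = 0.943/0.0256 = 36.8; it rises from 12.7.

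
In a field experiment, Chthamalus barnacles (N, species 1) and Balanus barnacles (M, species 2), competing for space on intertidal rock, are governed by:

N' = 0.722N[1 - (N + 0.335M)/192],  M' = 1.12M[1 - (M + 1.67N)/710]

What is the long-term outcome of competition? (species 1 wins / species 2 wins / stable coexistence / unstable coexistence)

species 2 excludes species 1

Compare the nullcline intercepts: K1/α12 = 192/0.335 = 573 < K2 = 710; K2/α21 = 710/1.67 = 425 > K1 = 192.
Since the inequalities point opposite ways, species 2 can invade but species 1 cannot.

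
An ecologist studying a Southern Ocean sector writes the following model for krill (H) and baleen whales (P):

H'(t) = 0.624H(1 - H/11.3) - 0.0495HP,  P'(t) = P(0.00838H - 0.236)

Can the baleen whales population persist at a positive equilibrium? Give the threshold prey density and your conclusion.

Threshold H = 28.2; K < 28.2, so no, the predator goes extinct.

The predator equation gives dP/dt > 0 only when H > 0.236/0.00838 = 28.2.
Without the predator, H → K = 11.3. Since 11.3 < 28.2, the predator cannot invade.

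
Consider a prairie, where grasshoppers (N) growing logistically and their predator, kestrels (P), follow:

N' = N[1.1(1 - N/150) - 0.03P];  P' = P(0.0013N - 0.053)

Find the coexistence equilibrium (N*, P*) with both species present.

From dP/dt = 0 with P > 0: 0.0013N* = 0.053, so N* = 40.8.
Substitute into dN/dt = 0: 1.1(1 - 40.8/150) = 0.03P*.
The bracket is 0.728, giving P* = 0.801/0.03 = 26.7.

N* ≈ 40.8, P* ≈ 26.7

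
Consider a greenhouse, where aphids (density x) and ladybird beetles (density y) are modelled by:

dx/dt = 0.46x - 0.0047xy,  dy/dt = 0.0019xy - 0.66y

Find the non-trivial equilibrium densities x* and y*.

x* ≈ 347, y* ≈ 97.9

Set dy/dt = 0 with y > 0: 0.0019x - 0.66 = 0, so x* = 0.66/0.0019 = 347.
Set dx/dt = 0 with x > 0: 0.46 - 0.0047y = 0, so y* = 0.46/0.0047 = 97.9.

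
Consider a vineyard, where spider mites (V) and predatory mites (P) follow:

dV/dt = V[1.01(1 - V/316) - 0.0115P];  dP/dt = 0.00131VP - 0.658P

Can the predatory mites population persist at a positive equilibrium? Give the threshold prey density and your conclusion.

Threshold V = 502; K < 502, so no, the predator goes extinct.

The predator equation gives dP/dt > 0 only when V > 0.658/0.00131 = 502.
Without the predator, V → K = 316. Since 316 < 502, the predator cannot invade.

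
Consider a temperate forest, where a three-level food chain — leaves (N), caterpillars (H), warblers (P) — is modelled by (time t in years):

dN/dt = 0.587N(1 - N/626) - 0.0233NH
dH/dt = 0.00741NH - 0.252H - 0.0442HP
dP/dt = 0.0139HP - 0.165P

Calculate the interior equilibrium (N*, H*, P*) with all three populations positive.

From dP/dt = 0: 0.0139H* = 0.165, so H* = 11.9.
From dN/dt = 0: 0.587(1 - N*/626) = 0.0233·11.9, giving N* = 626·(1 - 0.471) = 331.
From dH/dt = 0: 0.00741·331 - 0.252 = 0.0442P*, so P* = 2.2/0.0442 = 49.8.

N* ≈ 331, H* ≈ 11.9, P* ≈ 49.8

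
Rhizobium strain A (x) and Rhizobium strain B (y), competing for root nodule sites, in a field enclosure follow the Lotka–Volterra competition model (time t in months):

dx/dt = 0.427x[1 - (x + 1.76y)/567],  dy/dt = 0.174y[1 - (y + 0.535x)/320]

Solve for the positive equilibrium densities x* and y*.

x* ≈ 65.1, y* ≈ 285

Setting both brackets to zero gives the nullclines x + 1.76y = 567 and 0.535x + y = 320.
Substituting y = 320 - 0.535x into the first: x(1 - 1.76·0.535) = 567 - 1.76·320.
So x* = 3.8/0.0584 = 65.1, and then y* = 320 - 0.535·65.1 = 285.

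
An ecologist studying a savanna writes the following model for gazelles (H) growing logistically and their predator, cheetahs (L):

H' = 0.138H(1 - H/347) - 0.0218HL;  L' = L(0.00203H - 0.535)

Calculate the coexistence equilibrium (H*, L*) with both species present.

H* ≈ 264, L* ≈ 1.52

From dL/dt = 0 with L > 0: 0.00203H* = 0.535, so H* = 264.
Substitute into dH/dt = 0: 0.138(1 - 264/347) = 0.0218L*.
The bracket is 0.24, giving L* = 0.0332/0.0218 = 1.52.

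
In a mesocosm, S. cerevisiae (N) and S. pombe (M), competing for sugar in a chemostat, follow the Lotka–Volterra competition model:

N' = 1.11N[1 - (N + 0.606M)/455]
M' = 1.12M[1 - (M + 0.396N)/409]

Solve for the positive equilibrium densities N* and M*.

N* ≈ 273, M* ≈ 301

Setting both brackets to zero gives the nullclines N + 0.606M = 455 and 0.396N + M = 409.
Substituting M = 409 - 0.396N into the first: N(1 - 0.606·0.396) = 455 - 0.606·409.
So N* = 207/0.76 = 273, and then M* = 409 - 0.396·273 = 301.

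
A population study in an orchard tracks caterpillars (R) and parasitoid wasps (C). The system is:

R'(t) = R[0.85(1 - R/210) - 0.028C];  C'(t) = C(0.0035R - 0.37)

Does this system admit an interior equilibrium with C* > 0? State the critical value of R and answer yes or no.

Threshold R = 106; K > 106, so yes, the predator persists.

The predator equation gives dC/dt > 0 only when R > 0.37/0.0035 = 106.
Without the predator, R → K = 210. Since 210 > 106, the predator can invade and persist.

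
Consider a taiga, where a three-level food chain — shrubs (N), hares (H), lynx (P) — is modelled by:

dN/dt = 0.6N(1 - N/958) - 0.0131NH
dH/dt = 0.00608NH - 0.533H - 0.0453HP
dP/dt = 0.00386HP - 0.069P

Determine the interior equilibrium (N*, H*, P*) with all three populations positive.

N* ≈ 584, H* ≈ 17.9, P* ≈ 66.6

From dP/dt = 0: 0.00386H* = 0.069, so H* = 17.9.
From dN/dt = 0: 0.6(1 - N*/958) = 0.0131·17.9, giving N* = 958·(1 - 0.39) = 584.
From dH/dt = 0: 0.00608·584 - 0.533 = 0.0453P*, so P* = 3.02/0.0453 = 66.6.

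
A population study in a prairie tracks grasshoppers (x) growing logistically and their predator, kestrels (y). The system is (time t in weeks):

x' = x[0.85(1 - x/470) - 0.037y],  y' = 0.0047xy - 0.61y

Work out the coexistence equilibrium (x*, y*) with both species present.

From dy/dt = 0 with y > 0: 0.0047x* = 0.61, so x* = 130.
Substitute into dx/dt = 0: 0.85(1 - 130/470) = 0.037y*.
The bracket is 0.724, giving y* = 0.615/0.037 = 16.6.

x* ≈ 130, y* ≈ 16.6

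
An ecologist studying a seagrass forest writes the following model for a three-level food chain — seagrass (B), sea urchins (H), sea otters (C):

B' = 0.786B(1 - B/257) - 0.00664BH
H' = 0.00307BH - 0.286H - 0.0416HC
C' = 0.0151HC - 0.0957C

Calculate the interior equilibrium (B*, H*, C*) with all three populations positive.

B* ≈ 243, H* ≈ 6.34, C* ≈ 11.1

From dC/dt = 0: 0.0151H* = 0.0957, so H* = 6.34.
From dB/dt = 0: 0.786(1 - B*/257) = 0.00664·6.34, giving B* = 257·(1 - 0.0535) = 243.
From dH/dt = 0: 0.00307·243 - 0.286 = 0.0416C*, so C* = 0.461/0.0416 = 11.1.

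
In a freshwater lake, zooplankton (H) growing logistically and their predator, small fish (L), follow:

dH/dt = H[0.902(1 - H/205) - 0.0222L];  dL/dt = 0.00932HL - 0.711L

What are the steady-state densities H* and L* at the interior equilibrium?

From dL/dt = 0 with L > 0: 0.00932H* = 0.711, so H* = 76.3.
Substitute into dH/dt = 0: 0.902(1 - 76.3/205) = 0.0222L*.
The bracket is 0.628, giving L* = 0.566/0.0222 = 25.5.

H* ≈ 76.3, L* ≈ 25.5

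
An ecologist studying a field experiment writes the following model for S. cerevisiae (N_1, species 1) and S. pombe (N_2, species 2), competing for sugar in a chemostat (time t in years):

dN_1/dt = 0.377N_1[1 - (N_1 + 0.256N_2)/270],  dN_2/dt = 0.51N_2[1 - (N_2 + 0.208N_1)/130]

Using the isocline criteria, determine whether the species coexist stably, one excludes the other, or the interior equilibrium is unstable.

stable coexistence

Compare the nullcline intercepts: K1/α12 = 270/0.256 = 1050 > K2 = 130; K2/α21 = 130/0.208 = 625 > K1 = 270.
Since both inequalities hold, each species can invade when rare, so the interior equilibrium is stable.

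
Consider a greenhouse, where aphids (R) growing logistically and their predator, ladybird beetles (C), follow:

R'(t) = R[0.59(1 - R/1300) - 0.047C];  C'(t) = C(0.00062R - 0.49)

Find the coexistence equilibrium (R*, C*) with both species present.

From dC/dt = 0 with C > 0: 0.00062R* = 0.49, so R* = 790.
Substitute into dR/dt = 0: 0.59(1 - 790/1300) = 0.047C*.
The bracket is 0.392, giving C* = 0.231/0.047 = 4.92.

R* ≈ 790, C* ≈ 4.92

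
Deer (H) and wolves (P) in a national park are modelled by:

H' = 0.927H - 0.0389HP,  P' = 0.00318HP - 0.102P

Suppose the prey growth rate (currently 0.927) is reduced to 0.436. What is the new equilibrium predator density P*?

P* ≈ 11.2

At the interior fixed point, setting dH/dt = 0 with H > 0 fixes P* = (prey growth rate)/(HP coefficient) — independent of the other coefficients.
With the change, P* = 0.436/0.0389 = 11.2; it falls from 23.8.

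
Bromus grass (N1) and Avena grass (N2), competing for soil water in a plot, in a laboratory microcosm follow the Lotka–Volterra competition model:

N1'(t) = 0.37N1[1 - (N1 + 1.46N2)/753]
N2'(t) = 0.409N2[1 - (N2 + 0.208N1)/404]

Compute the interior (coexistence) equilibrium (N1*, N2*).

Setting both brackets to zero gives the nullclines N1 + 1.46N2 = 753 and 0.208N1 + N2 = 404.
Substituting N2 = 404 - 0.208N1 into the first: N1(1 - 1.46·0.208) = 753 - 1.46·404.
So N1* = 163/0.696 = 234, and then N2* = 404 - 0.208·234 = 355.

N1* ≈ 234, N2* ≈ 355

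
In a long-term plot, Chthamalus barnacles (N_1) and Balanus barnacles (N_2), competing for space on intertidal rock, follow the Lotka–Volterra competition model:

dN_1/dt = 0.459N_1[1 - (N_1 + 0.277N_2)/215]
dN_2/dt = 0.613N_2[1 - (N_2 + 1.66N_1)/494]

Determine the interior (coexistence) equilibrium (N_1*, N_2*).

Setting both brackets to zero gives the nullclines N_1 + 0.277N_2 = 215 and 1.66N_1 + N_2 = 494.
Substituting N_2 = 494 - 1.66N_1 into the first: N_1(1 - 0.277·1.66) = 215 - 0.277·494.
So N_1* = 78.2/0.54 = 145, and then N_2* = 494 - 1.66·145 = 254.

N_1* ≈ 145, N_2* ≈ 254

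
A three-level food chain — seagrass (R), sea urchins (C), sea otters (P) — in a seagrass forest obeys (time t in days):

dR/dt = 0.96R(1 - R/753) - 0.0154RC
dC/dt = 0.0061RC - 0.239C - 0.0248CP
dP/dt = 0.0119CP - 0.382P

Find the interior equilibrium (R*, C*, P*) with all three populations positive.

From dP/dt = 0: 0.0119C* = 0.382, so C* = 32.1.
From dR/dt = 0: 0.96(1 - R*/753) = 0.0154·32.1, giving R* = 753·(1 - 0.515) = 365.
From dC/dt = 0: 0.0061·365 - 0.239 = 0.0248P*, so P* = 1.99/0.0248 = 80.2.

R* ≈ 365, C* ≈ 32.1, P* ≈ 80.2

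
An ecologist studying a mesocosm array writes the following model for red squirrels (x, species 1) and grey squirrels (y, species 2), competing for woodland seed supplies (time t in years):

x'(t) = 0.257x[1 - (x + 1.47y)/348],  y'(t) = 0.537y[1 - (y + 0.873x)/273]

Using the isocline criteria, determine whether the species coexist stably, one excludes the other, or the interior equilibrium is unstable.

unstable coexistence (outcome depends on initial conditions)

Compare the nullcline intercepts: K1/α12 = 348/1.47 = 237 < K2 = 273; K2/α21 = 273/0.873 = 313 < K1 = 348.
Since both are reversed, neither can invade when rare; the interior point is a saddle.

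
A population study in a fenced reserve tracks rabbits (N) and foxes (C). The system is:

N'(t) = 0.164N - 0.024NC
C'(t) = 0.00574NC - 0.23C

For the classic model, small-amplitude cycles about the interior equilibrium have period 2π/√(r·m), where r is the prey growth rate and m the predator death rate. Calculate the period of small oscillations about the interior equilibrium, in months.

Here r = 0.164 and m = 0.23, so r·m = 0.0377.
ω = √0.0377 = 0.194 per month, hence T = 2π/ω ≈ 32.4 months.

T ≈ 32.4 months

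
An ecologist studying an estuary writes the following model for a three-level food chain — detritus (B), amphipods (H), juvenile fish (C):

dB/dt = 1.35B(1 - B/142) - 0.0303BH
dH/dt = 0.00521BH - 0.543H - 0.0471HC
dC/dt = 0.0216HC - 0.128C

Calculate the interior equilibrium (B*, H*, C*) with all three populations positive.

B* ≈ 123, H* ≈ 5.93, C* ≈ 2.09

From dC/dt = 0: 0.0216H* = 0.128, so H* = 5.93.
From dB/dt = 0: 1.35(1 - B*/142) = 0.0303·5.93, giving B* = 142·(1 - 0.133) = 123.
From dH/dt = 0: 0.00521·123 - 0.543 = 0.0471C*, so C* = 0.0984/0.0471 = 2.09.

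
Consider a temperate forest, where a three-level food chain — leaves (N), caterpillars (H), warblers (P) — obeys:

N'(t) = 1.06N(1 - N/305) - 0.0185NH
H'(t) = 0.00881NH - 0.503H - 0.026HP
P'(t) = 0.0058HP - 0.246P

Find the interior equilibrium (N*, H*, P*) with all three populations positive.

N* ≈ 79.2, H* ≈ 42.4, P* ≈ 7.5

From dP/dt = 0: 0.0058H* = 0.246, so H* = 42.4.
From dN/dt = 0: 1.06(1 - N*/305) = 0.0185·42.4, giving N* = 305·(1 - 0.74) = 79.2.
From dH/dt = 0: 0.00881·79.2 - 0.503 = 0.026P*, so P* = 0.195/0.026 = 7.5.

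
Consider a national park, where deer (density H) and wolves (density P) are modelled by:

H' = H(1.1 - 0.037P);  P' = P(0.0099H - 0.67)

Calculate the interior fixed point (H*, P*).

Set dP/dt = 0 with P > 0: 0.0099H - 0.67 = 0, so H* = 0.67/0.0099 = 67.7.
Set dH/dt = 0 with H > 0: 1.1 - 0.037P = 0, so P* = 1.1/0.037 = 29.7.

H* ≈ 67.7, P* ≈ 29.7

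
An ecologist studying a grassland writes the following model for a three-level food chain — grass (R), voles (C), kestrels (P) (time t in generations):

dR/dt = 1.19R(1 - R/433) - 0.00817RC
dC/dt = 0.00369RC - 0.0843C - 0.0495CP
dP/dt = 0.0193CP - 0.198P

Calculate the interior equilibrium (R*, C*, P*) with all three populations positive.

R* ≈ 403, C* ≈ 10.3, P* ≈ 28.3

From dP/dt = 0: 0.0193C* = 0.198, so C* = 10.3.
From dR/dt = 0: 1.19(1 - R*/433) = 0.00817·10.3, giving R* = 433·(1 - 0.0704) = 403.
From dC/dt = 0: 0.00369·403 - 0.0843 = 0.0495P*, so P* = 1.4/0.0495 = 28.3.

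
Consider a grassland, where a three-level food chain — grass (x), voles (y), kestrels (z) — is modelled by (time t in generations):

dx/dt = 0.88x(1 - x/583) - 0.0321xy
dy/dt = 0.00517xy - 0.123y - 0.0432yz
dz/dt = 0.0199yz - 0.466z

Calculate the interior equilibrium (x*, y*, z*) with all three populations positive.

From dz/dt = 0: 0.0199y* = 0.466, so y* = 23.4.
From dx/dt = 0: 0.88(1 - x*/583) = 0.0321·23.4, giving x* = 583·(1 - 0.854) = 85.
From dy/dt = 0: 0.00517·85 - 0.123 = 0.0432z*, so z* = 0.316/0.0432 = 7.33.

x* ≈ 85, y* ≈ 23.4, z* ≈ 7.33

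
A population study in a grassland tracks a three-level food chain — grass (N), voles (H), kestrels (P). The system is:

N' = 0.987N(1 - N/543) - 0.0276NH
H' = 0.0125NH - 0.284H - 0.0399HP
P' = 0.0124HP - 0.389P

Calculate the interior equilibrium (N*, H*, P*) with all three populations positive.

N* ≈ 66.7, H* ≈ 31.4, P* ≈ 13.8

From dP/dt = 0: 0.0124H* = 0.389, so H* = 31.4.
From dN/dt = 0: 0.987(1 - N*/543) = 0.0276·31.4, giving N* = 543·(1 - 0.877) = 66.7.
From dH/dt = 0: 0.0125·66.7 - 0.284 = 0.0399P*, so P* = 0.549/0.0399 = 13.8.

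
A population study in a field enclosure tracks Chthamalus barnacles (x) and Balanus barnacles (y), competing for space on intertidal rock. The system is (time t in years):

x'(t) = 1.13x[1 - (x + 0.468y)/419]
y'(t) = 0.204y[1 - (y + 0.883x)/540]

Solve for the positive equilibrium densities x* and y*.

x* ≈ 283, y* ≈ 290

Setting both brackets to zero gives the nullclines x + 0.468y = 419 and 0.883x + y = 540.
Substituting y = 540 - 0.883x into the first: x(1 - 0.468·0.883) = 419 - 0.468·540.
So x* = 166/0.587 = 283, and then y* = 540 - 0.883·283 = 290.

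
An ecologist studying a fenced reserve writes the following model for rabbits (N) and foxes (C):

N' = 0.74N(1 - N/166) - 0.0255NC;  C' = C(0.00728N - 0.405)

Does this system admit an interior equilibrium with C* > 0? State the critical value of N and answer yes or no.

The predator equation gives dC/dt > 0 only when N > 0.405/0.00728 = 55.6.
Without the predator, N → K = 166. Since 166 > 55.6, the predator can invade and persist.

Threshold N = 55.6; K > 55.6, so yes, the predator persists.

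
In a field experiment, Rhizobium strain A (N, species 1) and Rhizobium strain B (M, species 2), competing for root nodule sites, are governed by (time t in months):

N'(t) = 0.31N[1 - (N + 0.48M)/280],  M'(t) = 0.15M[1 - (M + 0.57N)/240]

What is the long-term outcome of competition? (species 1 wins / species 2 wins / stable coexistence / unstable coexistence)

stable coexistence

Compare the nullcline intercepts: K1/α12 = 280/0.48 = 583 > K2 = 240; K2/α21 = 240/0.57 = 421 > K1 = 280.
Since both inequalities hold, each species can invade when rare, so the interior equilibrium is stable.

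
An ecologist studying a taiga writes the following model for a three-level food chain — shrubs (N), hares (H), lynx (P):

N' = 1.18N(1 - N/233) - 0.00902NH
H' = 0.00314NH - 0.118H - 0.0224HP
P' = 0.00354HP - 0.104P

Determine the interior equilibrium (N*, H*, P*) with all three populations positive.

From dP/dt = 0: 0.00354H* = 0.104, so H* = 29.4.
From dN/dt = 0: 1.18(1 - N*/233) = 0.00902·29.4, giving N* = 233·(1 - 0.225) = 181.
From dH/dt = 0: 0.00314·181 - 0.118 = 0.0224P*, so P* = 0.449/0.0224 = 20.1.

N* ≈ 181, H* ≈ 29.4, P* ≈ 20.1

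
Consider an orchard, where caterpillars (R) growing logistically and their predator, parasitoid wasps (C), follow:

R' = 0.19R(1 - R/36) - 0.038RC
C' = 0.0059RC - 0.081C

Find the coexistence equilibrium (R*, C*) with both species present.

From dC/dt = 0 with C > 0: 0.0059R* = 0.081, so R* = 13.7.
Substitute into dR/dt = 0: 0.19(1 - 13.7/36) = 0.038C*.
The bracket is 0.619, giving C* = 0.118/0.038 = 3.09.

R* ≈ 13.7, C* ≈ 3.09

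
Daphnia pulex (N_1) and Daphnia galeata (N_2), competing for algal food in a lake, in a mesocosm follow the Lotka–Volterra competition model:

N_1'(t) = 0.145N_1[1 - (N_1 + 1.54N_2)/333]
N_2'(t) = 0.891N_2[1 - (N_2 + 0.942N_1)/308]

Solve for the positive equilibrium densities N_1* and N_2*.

N_1* ≈ 314, N_2* ≈ 12.6

Setting both brackets to zero gives the nullclines N_1 + 1.54N_2 = 333 and 0.942N_1 + N_2 = 308.
Substituting N_2 = 308 - 0.942N_1 into the first: N_1(1 - 1.54·0.942) = 333 - 1.54·308.
So N_1* = -141/-0.451 = 314, and then N_2* = 308 - 0.942·314 = 12.6.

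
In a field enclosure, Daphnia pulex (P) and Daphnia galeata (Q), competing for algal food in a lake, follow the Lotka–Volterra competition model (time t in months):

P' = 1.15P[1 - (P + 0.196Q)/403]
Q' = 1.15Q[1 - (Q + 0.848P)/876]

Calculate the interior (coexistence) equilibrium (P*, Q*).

Setting both brackets to zero gives the nullclines P + 0.196Q = 403 and 0.848P + Q = 876.
Substituting Q = 876 - 0.848P into the first: P(1 - 0.196·0.848) = 403 - 0.196·876.
So P* = 231/0.834 = 277, and then Q* = 876 - 0.848·277 = 641.

P* ≈ 277, Q* ≈ 641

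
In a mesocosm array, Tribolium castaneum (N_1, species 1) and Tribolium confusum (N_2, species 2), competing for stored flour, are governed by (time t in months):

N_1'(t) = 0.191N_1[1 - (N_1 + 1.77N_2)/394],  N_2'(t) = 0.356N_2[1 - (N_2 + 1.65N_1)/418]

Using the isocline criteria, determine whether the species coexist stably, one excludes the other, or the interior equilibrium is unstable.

unstable coexistence (outcome depends on initial conditions)

Compare the nullcline intercepts: K1/α12 = 394/1.77 = 223 < K2 = 418; K2/α21 = 418/1.65 = 253 < K1 = 394.
Since both are reversed, neither can invade when rare; the interior point is a saddle.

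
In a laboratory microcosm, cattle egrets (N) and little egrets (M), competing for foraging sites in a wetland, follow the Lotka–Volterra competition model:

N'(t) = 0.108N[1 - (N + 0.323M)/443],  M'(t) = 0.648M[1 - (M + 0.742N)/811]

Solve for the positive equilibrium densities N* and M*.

N* ≈ 238, M* ≈ 634

Setting both brackets to zero gives the nullclines N + 0.323M = 443 and 0.742N + M = 811.
Substituting M = 811 - 0.742N into the first: N(1 - 0.323·0.742) = 443 - 0.323·811.
So N* = 181/0.76 = 238, and then M* = 811 - 0.742·238 = 634.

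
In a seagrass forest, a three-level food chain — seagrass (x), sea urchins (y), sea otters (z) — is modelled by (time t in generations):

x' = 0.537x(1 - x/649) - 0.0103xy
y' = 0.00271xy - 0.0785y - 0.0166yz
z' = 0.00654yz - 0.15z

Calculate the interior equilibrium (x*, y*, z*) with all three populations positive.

x* ≈ 363, y* ≈ 22.9, z* ≈ 54.6

From dz/dt = 0: 0.00654y* = 0.15, so y* = 22.9.
From dx/dt = 0: 0.537(1 - x*/649) = 0.0103·22.9, giving x* = 649·(1 - 0.44) = 363.
From dy/dt = 0: 0.00271·363 - 0.0785 = 0.0166z*, so z* = 0.907/0.0166 = 54.6.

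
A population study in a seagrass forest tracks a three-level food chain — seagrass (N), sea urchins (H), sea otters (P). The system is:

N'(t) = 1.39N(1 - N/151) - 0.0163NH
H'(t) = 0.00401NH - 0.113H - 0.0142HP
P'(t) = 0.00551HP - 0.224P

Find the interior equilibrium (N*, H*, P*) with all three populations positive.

From dP/dt = 0: 0.00551H* = 0.224, so H* = 40.7.
From dN/dt = 0: 1.39(1 - N*/151) = 0.0163·40.7, giving N* = 151·(1 - 0.477) = 79.
From dH/dt = 0: 0.00401·79 - 0.113 = 0.0142P*, so P* = 0.204/0.0142 = 14.4.

N* ≈ 79, H* ≈ 40.7, P* ≈ 14.4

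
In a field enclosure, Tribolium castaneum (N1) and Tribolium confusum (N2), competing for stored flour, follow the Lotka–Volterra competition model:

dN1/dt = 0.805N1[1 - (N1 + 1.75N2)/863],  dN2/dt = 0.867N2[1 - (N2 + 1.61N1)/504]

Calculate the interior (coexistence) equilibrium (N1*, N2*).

Setting both brackets to zero gives the nullclines N1 + 1.75N2 = 863 and 1.61N1 + N2 = 504.
Substituting N2 = 504 - 1.61N1 into the first: N1(1 - 1.75·1.61) = 863 - 1.75·504.
So N1* = -19/-1.82 = 10.5, and then N2* = 504 - 1.61·10.5 = 487.

N1* ≈ 10.5, N2* ≈ 487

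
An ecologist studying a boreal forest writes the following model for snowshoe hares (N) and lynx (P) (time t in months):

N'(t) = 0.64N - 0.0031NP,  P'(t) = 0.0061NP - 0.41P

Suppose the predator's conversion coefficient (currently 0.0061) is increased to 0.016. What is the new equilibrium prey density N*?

At the interior fixed point, setting dP/dt = 0 with P > 0 fixes N* = (predator death rate)/(NP coefficient) — independent of the other coefficients.
With the change, N* = 0.41/0.016 = 25.6; it falls from 67.2.

N* ≈ 25.6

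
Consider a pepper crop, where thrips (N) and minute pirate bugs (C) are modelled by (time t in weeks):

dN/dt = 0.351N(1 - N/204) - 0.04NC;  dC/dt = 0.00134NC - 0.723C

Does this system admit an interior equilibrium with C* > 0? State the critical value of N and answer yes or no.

Threshold N = 540; K < 540, so no, the predator goes extinct.

The predator equation gives dC/dt > 0 only when N > 0.723/0.00134 = 540.
Without the predator, N → K = 204. Since 204 < 540, the predator cannot invade.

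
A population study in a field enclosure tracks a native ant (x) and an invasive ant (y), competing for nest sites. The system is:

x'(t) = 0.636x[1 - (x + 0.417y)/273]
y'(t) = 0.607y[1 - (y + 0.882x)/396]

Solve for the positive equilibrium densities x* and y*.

Setting both brackets to zero gives the nullclines x + 0.417y = 273 and 0.882x + y = 396.
Substituting y = 396 - 0.882x into the first: x(1 - 0.417·0.882) = 273 - 0.417·396.
So x* = 108/0.632 = 171, and then y* = 396 - 0.882·171 = 246.

x* ≈ 171, y* ≈ 246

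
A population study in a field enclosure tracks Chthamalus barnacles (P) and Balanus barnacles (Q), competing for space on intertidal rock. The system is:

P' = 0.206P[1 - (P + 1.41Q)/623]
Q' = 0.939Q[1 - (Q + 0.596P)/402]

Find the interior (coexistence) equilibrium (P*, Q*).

P* ≈ 352, Q* ≈ 192

Setting both brackets to zero gives the nullclines P + 1.41Q = 623 and 0.596P + Q = 402.
Substituting Q = 402 - 0.596P into the first: P(1 - 1.41·0.596) = 623 - 1.41·402.
So P* = 56.2/0.16 = 352, and then Q* = 402 - 0.596·352 = 192.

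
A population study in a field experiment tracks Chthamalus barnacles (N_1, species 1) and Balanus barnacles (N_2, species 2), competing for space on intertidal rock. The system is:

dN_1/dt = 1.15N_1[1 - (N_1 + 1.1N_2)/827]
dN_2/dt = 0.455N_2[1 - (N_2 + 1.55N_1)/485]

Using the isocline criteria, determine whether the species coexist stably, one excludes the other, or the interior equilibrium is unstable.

Compare the nullcline intercepts: K1/α12 = 827/1.1 = 752 > K2 = 485; K2/α21 = 485/1.55 = 313 < K1 = 827.
Since the inequalities point opposite ways, species 1 can invade but species 2 cannot.

species 1 excludes species 2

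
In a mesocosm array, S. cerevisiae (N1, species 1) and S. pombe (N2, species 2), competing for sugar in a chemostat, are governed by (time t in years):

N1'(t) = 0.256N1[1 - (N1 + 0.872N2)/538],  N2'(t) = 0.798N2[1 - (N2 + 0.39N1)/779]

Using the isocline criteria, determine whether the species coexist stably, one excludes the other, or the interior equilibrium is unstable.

Compare the nullcline intercepts: K1/α12 = 538/0.872 = 617 < K2 = 779; K2/α21 = 779/0.39 = 2000 > K1 = 538.
Since the inequalities point opposite ways, species 2 can invade but species 1 cannot.

species 2 excludes species 1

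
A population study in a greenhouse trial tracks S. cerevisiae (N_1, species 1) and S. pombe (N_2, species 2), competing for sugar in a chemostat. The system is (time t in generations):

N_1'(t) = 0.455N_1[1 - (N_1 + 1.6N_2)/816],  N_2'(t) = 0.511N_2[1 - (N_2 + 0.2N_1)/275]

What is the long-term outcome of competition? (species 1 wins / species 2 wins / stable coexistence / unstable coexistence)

stable coexistence

Compare the nullcline intercepts: K1/α12 = 816/1.6 = 510 > K2 = 275; K2/α21 = 275/0.2 = 1380 > K1 = 816.
Since both inequalities hold, each species can invade when rare, so the interior equilibrium is stable.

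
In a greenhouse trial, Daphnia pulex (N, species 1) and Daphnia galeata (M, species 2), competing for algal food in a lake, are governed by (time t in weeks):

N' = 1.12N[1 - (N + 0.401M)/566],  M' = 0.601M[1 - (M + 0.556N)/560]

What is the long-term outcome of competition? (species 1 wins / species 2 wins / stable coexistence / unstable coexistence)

Compare the nullcline intercepts: K1/α12 = 566/0.401 = 1410 > K2 = 560; K2/α21 = 560/0.556 = 1010 > K1 = 566.
Since both inequalities hold, each species can invade when rare, so the interior equilibrium is stable.

stable coexistence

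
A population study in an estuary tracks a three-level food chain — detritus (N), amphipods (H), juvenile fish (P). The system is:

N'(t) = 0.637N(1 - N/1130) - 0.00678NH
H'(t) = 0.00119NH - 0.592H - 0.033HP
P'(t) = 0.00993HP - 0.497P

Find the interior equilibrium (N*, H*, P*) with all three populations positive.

N* ≈ 528, H* ≈ 50.1, P* ≈ 1.1

From dP/dt = 0: 0.00993H* = 0.497, so H* = 50.1.
From dN/dt = 0: 0.637(1 - N*/1130) = 0.00678·50.1, giving N* = 1130·(1 - 0.533) = 528.
From dH/dt = 0: 0.00119·528 - 0.592 = 0.033P*, so P* = 0.0364/0.033 = 1.1.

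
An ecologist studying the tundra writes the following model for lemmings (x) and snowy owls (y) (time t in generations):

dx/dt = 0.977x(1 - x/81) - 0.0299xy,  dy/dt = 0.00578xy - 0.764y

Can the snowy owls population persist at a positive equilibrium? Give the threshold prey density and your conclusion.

Threshold x = 132; K < 132, so no, the predator goes extinct.

The predator equation gives dy/dt > 0 only when x > 0.764/0.00578 = 132.
Without the predator, x → K = 81. Since 81 < 132, the predator cannot invade.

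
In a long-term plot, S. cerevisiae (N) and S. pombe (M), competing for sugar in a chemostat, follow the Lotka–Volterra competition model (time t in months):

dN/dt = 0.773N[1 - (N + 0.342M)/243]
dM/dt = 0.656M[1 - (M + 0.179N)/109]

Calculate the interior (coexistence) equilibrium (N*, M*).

N* ≈ 219, M* ≈ 69.8

Setting both brackets to zero gives the nullclines N + 0.342M = 243 and 0.179N + M = 109.
Substituting M = 109 - 0.179N into the first: N(1 - 0.342·0.179) = 243 - 0.342·109.
So N* = 206/0.939 = 219, and then M* = 109 - 0.179·219 = 69.8.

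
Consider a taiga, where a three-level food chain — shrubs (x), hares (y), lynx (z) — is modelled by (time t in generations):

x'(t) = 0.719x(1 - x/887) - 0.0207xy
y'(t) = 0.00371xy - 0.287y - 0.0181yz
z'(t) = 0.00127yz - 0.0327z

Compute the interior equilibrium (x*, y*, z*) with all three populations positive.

x* ≈ 229, y* ≈ 25.7, z* ≈ 31.2

From dz/dt = 0: 0.00127y* = 0.0327, so y* = 25.7.
From dx/dt = 0: 0.719(1 - x*/887) = 0.0207·25.7, giving x* = 887·(1 - 0.741) = 229.
From dy/dt = 0: 0.00371·229 - 0.287 = 0.0181z*, so z* = 0.564/0.0181 = 31.2.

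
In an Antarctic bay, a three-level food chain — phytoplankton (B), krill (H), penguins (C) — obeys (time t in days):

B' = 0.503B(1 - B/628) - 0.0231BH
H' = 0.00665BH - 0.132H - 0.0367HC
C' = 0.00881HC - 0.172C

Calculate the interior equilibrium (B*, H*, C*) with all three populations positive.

B* ≈ 64.9, H* ≈ 19.5, C* ≈ 8.17

From dC/dt = 0: 0.00881H* = 0.172, so H* = 19.5.
From dB/dt = 0: 0.503(1 - B*/628) = 0.0231·19.5, giving B* = 628·(1 - 0.897) = 64.9.
From dH/dt = 0: 0.00665·64.9 - 0.132 = 0.0367C*, so C* = 0.3/0.0367 = 8.17.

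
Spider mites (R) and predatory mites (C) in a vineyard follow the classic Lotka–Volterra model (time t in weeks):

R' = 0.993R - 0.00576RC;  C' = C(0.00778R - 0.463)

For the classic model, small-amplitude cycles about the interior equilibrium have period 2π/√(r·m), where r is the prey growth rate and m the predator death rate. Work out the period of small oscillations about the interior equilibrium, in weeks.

Here r = 0.993 and m = 0.463, so r·m = 0.46.
ω = √0.46 = 0.678 per week, hence T = 2π/ω ≈ 9.27 weeks.

T ≈ 9.27 weeks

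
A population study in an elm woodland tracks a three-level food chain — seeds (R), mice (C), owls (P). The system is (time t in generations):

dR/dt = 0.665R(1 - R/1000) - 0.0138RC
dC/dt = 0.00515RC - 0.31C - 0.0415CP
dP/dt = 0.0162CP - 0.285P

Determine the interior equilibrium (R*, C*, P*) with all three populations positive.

From dP/dt = 0: 0.0162C* = 0.285, so C* = 17.6.
From dR/dt = 0: 0.665(1 - R*/1000) = 0.0138·17.6, giving R* = 1000·(1 - 0.365) = 635.
From dC/dt = 0: 0.00515·635 - 0.31 = 0.0415P*, so P* = 2.96/0.0415 = 71.3.

R* ≈ 635, C* ≈ 17.6, P* ≈ 71.3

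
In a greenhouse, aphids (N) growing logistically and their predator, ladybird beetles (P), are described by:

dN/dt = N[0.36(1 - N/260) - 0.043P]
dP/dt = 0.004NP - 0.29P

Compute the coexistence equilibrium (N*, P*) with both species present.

N* ≈ 72.5, P* ≈ 6.04

From dP/dt = 0 with P > 0: 0.004N* = 0.29, so N* = 72.5.
Substitute into dN/dt = 0: 0.36(1 - 72.5/260) = 0.043P*.
The bracket is 0.721, giving P* = 0.26/0.043 = 6.04.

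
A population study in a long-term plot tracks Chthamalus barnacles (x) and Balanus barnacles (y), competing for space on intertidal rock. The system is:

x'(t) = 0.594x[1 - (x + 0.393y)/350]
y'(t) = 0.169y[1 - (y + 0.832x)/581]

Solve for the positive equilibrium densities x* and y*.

x* ≈ 181, y* ≈ 431

Setting both brackets to zero gives the nullclines x + 0.393y = 350 and 0.832x + y = 581.
Substituting y = 581 - 0.832x into the first: x(1 - 0.393·0.832) = 350 - 0.393·581.
So x* = 122/0.673 = 181, and then y* = 581 - 0.832·181 = 431.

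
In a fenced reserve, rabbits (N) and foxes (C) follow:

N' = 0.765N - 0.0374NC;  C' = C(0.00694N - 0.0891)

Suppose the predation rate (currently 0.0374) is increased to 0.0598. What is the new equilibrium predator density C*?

At the interior fixed point, setting dN/dt = 0 with N > 0 fixes C* = (prey growth rate)/(NC coefficient) — independent of the other coefficients.
With the change, C* = 0.765/0.0598 = 12.8; it falls from 20.5.

C* ≈ 12.8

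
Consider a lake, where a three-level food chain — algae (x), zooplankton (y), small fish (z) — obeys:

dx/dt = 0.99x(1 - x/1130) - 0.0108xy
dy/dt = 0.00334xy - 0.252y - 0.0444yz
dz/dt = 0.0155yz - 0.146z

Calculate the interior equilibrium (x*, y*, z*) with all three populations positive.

From dz/dt = 0: 0.0155y* = 0.146, so y* = 9.42.
From dx/dt = 0: 0.99(1 - x*/1130) = 0.0108·9.42, giving x* = 1130·(1 - 0.103) = 1010.
From dy/dt = 0: 0.00334·1010 - 0.252 = 0.0444z*, so z* = 3.13/0.0444 = 70.6.

x* ≈ 1010, y* ≈ 9.42, z* ≈ 70.6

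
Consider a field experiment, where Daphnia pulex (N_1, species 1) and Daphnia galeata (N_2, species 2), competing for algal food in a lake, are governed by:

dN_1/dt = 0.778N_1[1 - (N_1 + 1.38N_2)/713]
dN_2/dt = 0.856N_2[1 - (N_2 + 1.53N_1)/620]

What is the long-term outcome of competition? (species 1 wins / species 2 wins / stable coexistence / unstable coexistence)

unstable coexistence (outcome depends on initial conditions)

Compare the nullcline intercepts: K1/α12 = 713/1.38 = 517 < K2 = 620; K2/α21 = 620/1.53 = 405 < K1 = 713.
Since both are reversed, neither can invade when rare; the interior point is a saddle.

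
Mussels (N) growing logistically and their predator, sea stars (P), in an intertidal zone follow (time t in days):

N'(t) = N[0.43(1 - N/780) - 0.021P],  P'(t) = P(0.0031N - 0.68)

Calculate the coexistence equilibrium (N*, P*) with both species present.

From dP/dt = 0 with P > 0: 0.0031N* = 0.68, so N* = 219.
Substitute into dN/dt = 0: 0.43(1 - 219/780) = 0.021P*.
The bracket is 0.719, giving P* = 0.309/0.021 = 14.7.

N* ≈ 219, P* ≈ 14.7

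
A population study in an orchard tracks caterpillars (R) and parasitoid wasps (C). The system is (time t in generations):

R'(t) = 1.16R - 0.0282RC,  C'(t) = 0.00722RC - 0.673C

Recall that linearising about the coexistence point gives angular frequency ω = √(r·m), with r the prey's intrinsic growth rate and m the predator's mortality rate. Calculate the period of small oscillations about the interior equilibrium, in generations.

T ≈ 7.11 generations

Here r = 1.16 and m = 0.673, so r·m = 0.781.
ω = √0.781 = 0.884 per generation, hence T = 2π/ω ≈ 7.11 generations.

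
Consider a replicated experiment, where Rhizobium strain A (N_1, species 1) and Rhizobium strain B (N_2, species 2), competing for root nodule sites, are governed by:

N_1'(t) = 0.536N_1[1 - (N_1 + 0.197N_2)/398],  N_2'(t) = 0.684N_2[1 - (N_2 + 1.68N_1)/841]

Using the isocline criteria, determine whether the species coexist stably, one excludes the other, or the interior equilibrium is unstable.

Compare the nullcline intercepts: K1/α12 = 398/0.197 = 2020 > K2 = 841; K2/α21 = 841/1.68 = 501 > K1 = 398.
Since both inequalities hold, each species can invade when rare, so the interior equilibrium is stable.

stable coexistence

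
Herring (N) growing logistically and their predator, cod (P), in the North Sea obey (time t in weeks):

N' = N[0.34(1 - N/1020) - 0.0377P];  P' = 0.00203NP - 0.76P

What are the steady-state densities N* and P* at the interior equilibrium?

From dP/dt = 0 with P > 0: 0.00203N* = 0.76, so N* = 374.
Substitute into dN/dt = 0: 0.34(1 - 374/1020) = 0.0377P*.
The bracket is 0.633, giving P* = 0.215/0.0377 = 5.71.

N* ≈ 374, P* ≈ 5.71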